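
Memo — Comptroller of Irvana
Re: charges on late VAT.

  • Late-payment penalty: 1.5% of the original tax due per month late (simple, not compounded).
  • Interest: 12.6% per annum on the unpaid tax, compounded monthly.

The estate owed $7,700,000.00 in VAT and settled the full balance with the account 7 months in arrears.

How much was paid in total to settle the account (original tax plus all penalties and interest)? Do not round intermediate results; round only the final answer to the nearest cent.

$9,092,592.70

Late-payment penalty: 7 × 1.5% × $7,700,000.00 = $808,500.00
Interest (12.6%/yr ÷ 12 = 1.05%/month): $7,700,000.00 × ((1 + 0.0105)^7 − 1) = $584,092.7014…
Total = $7,700,000.00 + $808,500.0000 + $584,092.7014… = $9,092,592.70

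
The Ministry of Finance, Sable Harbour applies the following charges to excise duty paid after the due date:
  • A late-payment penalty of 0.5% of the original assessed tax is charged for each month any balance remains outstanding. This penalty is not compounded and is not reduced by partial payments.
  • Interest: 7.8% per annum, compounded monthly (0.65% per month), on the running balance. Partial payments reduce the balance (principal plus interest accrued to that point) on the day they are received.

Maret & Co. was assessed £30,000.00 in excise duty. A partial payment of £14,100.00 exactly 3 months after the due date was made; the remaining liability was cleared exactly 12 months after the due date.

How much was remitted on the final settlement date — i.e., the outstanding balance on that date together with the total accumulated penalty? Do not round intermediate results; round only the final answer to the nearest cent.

£19,278.87

Balance at month 3: £30,000.0000 × (1 + 0.0065)^3 = £30,588.8107…
After £14,100.00 payment: £30,588.8107… − £14,100.00 = £16,488.8107…
Balance at month 12: £16,488.8107… × (1 + 0.0065)^9 = £17,478.8698…
Penalty: 12 × 0.5% × £30,000.00 = £1,800.00
Final settlement = outstanding balance + penalty = £17,478.8698… + £1,800.00 = £19,278.87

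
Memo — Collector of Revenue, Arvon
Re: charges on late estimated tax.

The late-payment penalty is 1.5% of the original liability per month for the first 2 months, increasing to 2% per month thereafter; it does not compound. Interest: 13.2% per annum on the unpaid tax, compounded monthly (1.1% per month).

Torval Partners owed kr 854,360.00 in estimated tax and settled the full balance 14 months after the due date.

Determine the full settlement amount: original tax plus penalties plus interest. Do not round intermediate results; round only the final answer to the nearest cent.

Penalty, months 1–2: 2 × 1.5% × kr 854,360.00 = kr 25,630.80
Penalty, months 3–14: 12 × 2% × kr 854,360.00 = kr 205,046.40
Interest: kr 854,360.00 × ((1 + 0.011)^14 − 1) = kr 854,360.00 × 0.1655105… = kr 141,405.5230…
Total = kr 854,360.00 + kr 230,677.2000 + kr 141,405.5230… = kr 1,226,442.72

kr 1,226,442.72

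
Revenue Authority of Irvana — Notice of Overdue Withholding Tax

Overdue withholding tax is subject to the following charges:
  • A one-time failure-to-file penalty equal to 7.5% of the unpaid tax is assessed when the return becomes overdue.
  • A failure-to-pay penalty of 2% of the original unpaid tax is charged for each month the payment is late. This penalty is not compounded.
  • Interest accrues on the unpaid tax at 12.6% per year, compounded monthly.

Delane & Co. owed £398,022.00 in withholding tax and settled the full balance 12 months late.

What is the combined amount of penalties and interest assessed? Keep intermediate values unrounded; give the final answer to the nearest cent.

£178,527.71

Failure-to-file penalty: 7.5% × £398,022.00 = £29,851.65
Failure-to-pay penalty = 2% × £398,022.00 × 12 mo = £95,525.28
Interest (12.6%/yr ÷ 12 = 1.05%/month): £398,022.00 × ((1 + 0.0105)^12 − 1) = £53,150.7819…
Penalties + interest = £125,376.9300 + £53,150.7819… = £178,527.71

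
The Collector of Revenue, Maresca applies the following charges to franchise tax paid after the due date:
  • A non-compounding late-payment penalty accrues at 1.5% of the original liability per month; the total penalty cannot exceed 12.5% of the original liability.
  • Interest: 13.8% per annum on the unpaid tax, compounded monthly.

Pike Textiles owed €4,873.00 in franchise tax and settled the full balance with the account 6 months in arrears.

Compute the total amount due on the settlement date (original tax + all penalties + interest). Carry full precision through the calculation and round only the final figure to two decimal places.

€5,657.62

Penalty: 6 × 1.5% × €4,873.00 = €438.57 (below the 12.5% cap of €609.13…)
Interest (13.8%/yr ÷ 12 = 1.15%/month): €4,873.00 × ((1 + 0.0115)^6 − 1) = €346.0533…
Total = €4,873.00 + €438.5700 + €346.0533… = €5,657.62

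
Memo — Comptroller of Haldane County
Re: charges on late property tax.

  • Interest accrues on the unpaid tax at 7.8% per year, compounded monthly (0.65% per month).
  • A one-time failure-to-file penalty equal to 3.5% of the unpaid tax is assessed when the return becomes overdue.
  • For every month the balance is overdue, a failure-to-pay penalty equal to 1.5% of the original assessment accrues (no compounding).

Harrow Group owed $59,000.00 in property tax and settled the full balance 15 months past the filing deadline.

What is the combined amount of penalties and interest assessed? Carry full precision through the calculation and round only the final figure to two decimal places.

Failure-to-file penalty: 3.5% × $59,000.00 = $2,065.00
Failure-to-pay penalty = 1.5% × $59,000.00 × 15 mo = $13,275.00
Interest: $59,000.00 × ((1 + 0.0065)^15 − 1) = $59,000.00 × 0.1020637… = $6,021.7569…
Penalties + interest = $15,340.0000 + $6,021.7569… = $21,361.76

$21,361.76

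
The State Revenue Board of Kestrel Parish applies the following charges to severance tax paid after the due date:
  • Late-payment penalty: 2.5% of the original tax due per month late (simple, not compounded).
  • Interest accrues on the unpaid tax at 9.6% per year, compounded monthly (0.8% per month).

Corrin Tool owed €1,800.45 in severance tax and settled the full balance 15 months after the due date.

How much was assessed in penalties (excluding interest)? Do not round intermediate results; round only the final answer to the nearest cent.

€675.17

Late-payment penalty: 15 × 2.5% × €1,800.45 = €675.17…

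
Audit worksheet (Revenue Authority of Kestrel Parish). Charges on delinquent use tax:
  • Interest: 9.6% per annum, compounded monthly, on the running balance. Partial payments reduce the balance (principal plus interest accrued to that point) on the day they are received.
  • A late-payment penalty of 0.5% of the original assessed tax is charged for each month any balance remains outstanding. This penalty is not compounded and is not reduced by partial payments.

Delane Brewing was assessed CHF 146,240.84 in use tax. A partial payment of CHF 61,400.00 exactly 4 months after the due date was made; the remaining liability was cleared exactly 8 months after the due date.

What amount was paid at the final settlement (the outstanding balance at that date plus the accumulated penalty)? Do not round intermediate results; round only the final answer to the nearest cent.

CHF 98,327.68

Monthly rate = 9.6% ÷ 12 = 0.8%
Balance at month 4: CHF 146,240.8400 × (1 + 0.008)^4 = CHF 150,977.0035…
After CHF 61,400.00 payment: CHF 150,977.0035… − CHF 61,400.00 = CHF 89,577.0035…
Balance at month 8: CHF 89,577.0035… × (1 + 0.008)^4 = CHF 92,478.0490…
Penalty: 8 × 0.5% × CHF 146,240.84 = CHF 5,849.63…
Final settlement = outstanding balance + penalty = CHF 92,478.0490… + CHF 5,849.63… = CHF 98,327.68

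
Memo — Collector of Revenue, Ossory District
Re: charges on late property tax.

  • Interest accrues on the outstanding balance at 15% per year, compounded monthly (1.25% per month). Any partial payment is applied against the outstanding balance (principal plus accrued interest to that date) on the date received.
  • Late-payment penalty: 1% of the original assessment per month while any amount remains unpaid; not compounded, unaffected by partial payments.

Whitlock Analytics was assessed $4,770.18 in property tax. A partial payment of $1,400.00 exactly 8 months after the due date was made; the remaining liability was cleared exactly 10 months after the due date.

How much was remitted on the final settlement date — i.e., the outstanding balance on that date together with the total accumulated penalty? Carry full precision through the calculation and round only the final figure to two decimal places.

$4,442.93

Balance at month 8: $4,770.1800 × (1 + 0.0125)^8 = $5,268.5975…
After $1,400.00 payment: $5,268.5975… − $1,400.00 = $3,868.5975…
Balance at month 10: $3,868.5975… × (1 + 0.0125)^2 = $3,965.9169…
Penalty: 10 × 1% × $4,770.18 = $477.02…
Final settlement = outstanding balance + penalty = $3,965.9169… + $477.02… = $4,442.93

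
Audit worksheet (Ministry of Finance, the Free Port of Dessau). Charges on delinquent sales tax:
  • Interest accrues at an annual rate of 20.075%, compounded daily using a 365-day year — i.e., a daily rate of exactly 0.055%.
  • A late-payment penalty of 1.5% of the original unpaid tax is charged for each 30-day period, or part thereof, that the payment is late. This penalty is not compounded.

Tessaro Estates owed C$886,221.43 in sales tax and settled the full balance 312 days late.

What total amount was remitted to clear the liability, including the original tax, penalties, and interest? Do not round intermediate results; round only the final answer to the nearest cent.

Penalty periods: ⌈312/30⌉ = 11; penalty = 11 × 1.5% × C$886,221.43 = C$146,226.54…
Interest: C$886,221.43 × ((1 + 0.00055)^312 − 1) = C$886,221.43 × 0.18714685… = C$165,853.5533…
Total = C$886,221.43 + C$146,226.5360… + C$165,853.5533… = C$1,198,301.52

C$1,198,301.52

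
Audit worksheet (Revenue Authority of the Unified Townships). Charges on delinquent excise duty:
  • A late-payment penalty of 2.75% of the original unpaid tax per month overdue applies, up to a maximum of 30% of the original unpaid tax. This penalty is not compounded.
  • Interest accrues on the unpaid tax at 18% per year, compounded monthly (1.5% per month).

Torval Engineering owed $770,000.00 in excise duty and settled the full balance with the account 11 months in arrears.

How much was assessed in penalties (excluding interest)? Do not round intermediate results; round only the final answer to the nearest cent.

$231,000.00

Penalty (uncapped): 11 × 2.75% × $770,000.00 = $232,925.00; cap = 30% × $770,000.00 = $231,000.00 → penalty = $231,000.00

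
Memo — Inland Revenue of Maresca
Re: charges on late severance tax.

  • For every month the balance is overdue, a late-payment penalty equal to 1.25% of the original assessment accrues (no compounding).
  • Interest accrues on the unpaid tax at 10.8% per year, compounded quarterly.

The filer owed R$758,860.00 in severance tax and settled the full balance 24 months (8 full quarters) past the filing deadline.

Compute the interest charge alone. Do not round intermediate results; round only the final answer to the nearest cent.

R$180,268.91

Interest (10.8%/yr ÷ 4 = 2.7%/quarter): R$758,860.00 × ((1 + 0.027)^8 − 1) = R$180,268.9106…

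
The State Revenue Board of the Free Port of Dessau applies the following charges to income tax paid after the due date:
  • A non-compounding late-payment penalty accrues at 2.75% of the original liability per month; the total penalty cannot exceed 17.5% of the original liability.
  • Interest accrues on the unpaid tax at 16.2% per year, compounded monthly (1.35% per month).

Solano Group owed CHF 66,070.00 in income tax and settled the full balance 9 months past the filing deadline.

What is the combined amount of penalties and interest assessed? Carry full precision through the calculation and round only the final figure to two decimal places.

CHF 20,037.18

Penalty (uncapped): 9 × 2.75% × CHF 66,070.00 = CHF 16,352.33…; cap = 17.5% × CHF 66,070.00 = CHF 11,562.25 → penalty = CHF 11,562.25
Interest: CHF 66,070.00 × ((1 + 0.0135)^9 − 1) = CHF 66,070.00 × 0.1282719… = CHF 8,474.9253…
Penalties + interest = CHF 11,562.2500 + CHF 8,474.9253… = CHF 20,037.18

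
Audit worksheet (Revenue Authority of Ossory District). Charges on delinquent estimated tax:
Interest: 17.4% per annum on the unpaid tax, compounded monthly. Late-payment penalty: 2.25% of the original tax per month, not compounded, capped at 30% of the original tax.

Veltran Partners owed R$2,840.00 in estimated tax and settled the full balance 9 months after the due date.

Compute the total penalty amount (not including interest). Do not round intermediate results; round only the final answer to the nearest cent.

Penalty: 9 × 2.25% × R$2,840.00 = R$575.10 (below the 30% cap of R$852.00)

R$575.10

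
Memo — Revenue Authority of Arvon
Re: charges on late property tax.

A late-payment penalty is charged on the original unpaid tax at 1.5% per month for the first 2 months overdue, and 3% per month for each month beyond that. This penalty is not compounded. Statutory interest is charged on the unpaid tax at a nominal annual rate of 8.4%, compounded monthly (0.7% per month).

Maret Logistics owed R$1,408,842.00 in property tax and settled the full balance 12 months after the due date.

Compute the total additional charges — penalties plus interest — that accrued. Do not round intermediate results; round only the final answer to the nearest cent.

Penalty, months 1–2: 2 × 1.5% × R$1,408,842.00 = R$42,265.26
Penalty, months 3–12: 10 × 3% × R$1,408,842.00 = R$422,652.60
Interest: R$1,408,842.00 × ((1 + 0.007)^12 − 1) = R$1,408,842.00 × 0.0873107… = R$123,006.9276…
Penalties + interest = R$464,917.8600 + R$123,006.9276… = R$587,924.79

R$587,924.79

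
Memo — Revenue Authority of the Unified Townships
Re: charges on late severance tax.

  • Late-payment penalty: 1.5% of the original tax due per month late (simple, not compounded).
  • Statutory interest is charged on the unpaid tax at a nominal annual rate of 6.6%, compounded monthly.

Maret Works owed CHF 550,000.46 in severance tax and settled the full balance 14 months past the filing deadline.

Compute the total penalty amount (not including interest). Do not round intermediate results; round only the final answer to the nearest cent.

CHF 115,500.10

Late-payment penalty = 1.5% × CHF 550,000.46 × 14 mo = CHF 115,500.10…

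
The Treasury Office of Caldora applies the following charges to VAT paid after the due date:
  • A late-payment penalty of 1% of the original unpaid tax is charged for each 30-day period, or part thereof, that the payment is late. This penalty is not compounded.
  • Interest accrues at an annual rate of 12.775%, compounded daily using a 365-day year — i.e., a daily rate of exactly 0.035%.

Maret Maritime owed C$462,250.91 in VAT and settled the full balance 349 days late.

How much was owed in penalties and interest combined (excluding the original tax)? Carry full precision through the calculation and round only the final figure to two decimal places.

Penalty periods: ⌈349/30⌉ = 12; penalty = 12 × 1% × C$462,250.91 = C$55,470.11…
Interest: C$462,250.91 × ((1 + 0.00035)^349 − 1) = C$462,250.91 × 0.12989943… = C$60,046.1297…
Penalties + interest = C$55,470.1092 + C$60,046.1297… = C$115,516.24

C$115,516.24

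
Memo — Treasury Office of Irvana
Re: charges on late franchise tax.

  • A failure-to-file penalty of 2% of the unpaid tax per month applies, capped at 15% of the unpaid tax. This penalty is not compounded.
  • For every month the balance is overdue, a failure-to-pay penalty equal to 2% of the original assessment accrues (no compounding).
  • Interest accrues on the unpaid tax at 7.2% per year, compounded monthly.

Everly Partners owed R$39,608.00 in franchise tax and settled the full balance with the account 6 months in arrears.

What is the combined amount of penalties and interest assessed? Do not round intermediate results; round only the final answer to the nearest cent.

Failure-to-file: 6 × 2% × R$39,608.00 = R$4,752.96 (under the 15% cap)
Failure-to-pay penalty = 2% × R$39,608.00 × 6 mo = R$4,752.96
Interest (7.2%/yr ÷ 12 = 0.6%/month): R$39,608.00 × ((1 + 0.006)^6 − 1) = R$1,447.4482…
Penalties + interest = R$9,505.9200 + R$1,447.4482… = R$10,953.37

R$10,953.37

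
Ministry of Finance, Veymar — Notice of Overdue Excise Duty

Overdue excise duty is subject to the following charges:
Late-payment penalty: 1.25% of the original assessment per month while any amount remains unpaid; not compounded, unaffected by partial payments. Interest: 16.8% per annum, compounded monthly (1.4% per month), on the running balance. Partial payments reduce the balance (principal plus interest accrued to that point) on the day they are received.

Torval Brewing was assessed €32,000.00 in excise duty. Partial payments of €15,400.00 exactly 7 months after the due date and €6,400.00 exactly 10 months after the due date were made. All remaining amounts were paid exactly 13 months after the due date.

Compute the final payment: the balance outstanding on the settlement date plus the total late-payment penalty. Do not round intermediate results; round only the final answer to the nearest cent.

€20,126.92

Balance at month 7: €32,000.0000 × (1 + 0.014)^7 = €35,270.8287…
After €15,400.00 payment: €35,270.8287… − €15,400.00 = €19,870.8287…
Balance at month 10: €19,870.8287… × (1 + 0.014)^3 = €20,717.1420…
After €6,400.00 payment: €20,717.1420… − €6,400.00 = €14,317.1420…
Balance at month 13: €14,317.1420… × (1 + 0.014)^3 = €14,926.9198…
Penalty: 13 × 1.25% × €32,000.00 = €5,200.00
Final settlement = outstanding balance + penalty = €14,926.9198… + €5,200.00 = €20,126.92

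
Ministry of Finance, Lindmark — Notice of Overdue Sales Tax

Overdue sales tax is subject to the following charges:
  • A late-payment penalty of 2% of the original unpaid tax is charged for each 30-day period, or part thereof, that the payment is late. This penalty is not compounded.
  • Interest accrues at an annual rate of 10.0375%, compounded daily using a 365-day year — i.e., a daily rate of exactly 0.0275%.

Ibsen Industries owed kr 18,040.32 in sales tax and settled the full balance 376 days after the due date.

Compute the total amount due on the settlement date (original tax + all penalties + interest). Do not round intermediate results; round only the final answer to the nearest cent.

Penalty periods: ⌈376/30⌉ = 13; penalty = 13 × 2% × kr 18,040.32 = kr 4,690.48…
Interest: kr 18,040.32 × ((1 + 0.000275)^376 − 1) = kr 18,040.32 × 0.10891913… = kr 1,964.9360…
Total = kr 18,040.32 + kr 4,690.4832 + kr 1,964.9360… = kr 24,695.74

kr 24,695.74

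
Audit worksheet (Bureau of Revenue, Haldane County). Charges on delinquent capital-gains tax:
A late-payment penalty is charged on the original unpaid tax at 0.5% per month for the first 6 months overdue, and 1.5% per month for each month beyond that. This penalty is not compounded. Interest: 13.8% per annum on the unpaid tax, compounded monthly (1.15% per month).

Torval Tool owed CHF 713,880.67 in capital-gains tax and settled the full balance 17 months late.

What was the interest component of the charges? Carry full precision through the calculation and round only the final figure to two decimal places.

CHF 153,172.45

Interest: CHF 713,880.67 × ((1 + 0.0115)^17 − 1) = CHF 713,880.67 × 0.2145631… = CHF 153,172.4461…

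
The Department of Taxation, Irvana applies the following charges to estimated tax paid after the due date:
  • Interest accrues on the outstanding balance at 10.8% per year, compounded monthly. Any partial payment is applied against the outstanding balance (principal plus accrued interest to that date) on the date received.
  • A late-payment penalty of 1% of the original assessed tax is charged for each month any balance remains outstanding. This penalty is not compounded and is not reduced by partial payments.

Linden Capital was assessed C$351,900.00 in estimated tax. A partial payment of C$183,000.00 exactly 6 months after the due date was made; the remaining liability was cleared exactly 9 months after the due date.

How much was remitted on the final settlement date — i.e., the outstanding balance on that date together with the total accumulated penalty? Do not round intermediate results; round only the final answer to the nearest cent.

C$225,137.28

Monthly rate = 10.8% ÷ 12 = 0.9%
Balance at month 6: C$351,900.0000 × (1 + 0.009)^6 = C$371,335.3240…
After C$183,000.00 payment: C$371,335.3240… − C$183,000.00 = C$188,335.3240…
Balance at month 9: C$188,335.3240… × (1 + 0.009)^3 = C$193,466.2805…
Penalty: 9 × 1% × C$351,900.00 = C$31,671.00
Final settlement = outstanding balance + penalty = C$193,466.2805… + C$31,671.00 = C$225,137.28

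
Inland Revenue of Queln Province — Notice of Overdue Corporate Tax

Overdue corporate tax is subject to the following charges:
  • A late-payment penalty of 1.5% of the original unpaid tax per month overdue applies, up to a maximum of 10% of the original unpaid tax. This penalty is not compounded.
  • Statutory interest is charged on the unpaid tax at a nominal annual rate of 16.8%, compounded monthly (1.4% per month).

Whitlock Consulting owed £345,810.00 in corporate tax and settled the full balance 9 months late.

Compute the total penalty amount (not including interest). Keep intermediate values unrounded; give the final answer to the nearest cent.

Penalty (uncapped): 9 × 1.5% × £345,810.00 = £46,684.35; cap = 10% × £345,810.00 = £34,581.00 → penalty = £34,581.00

£34,581.00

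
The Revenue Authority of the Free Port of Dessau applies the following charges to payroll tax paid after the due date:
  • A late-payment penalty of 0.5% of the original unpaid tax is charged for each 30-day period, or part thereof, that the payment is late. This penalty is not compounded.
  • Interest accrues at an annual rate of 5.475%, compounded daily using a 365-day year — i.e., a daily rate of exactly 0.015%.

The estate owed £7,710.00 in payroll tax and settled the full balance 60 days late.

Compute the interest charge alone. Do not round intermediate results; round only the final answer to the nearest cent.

Interest: £7,710.00 × ((1 + 0.00015)^60 − 1) = £7,710.00 × 0.00903994… = £69.6979…

£69.70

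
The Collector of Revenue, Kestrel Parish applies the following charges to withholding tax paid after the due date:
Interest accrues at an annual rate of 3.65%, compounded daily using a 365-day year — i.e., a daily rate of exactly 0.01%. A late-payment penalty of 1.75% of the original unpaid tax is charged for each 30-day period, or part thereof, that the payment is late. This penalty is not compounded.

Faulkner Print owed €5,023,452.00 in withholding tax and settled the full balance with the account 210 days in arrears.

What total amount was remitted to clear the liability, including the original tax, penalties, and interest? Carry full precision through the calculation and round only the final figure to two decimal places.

Penalty periods: ⌈210/30⌉ = 7; penalty = 7 × 1.75% × €5,023,452.00 = €615,372.87
Interest: €5,023,452.00 × ((1 + 0.0001)^210 − 1) = €5,023,452.00 × 0.02122098… = €106,602.5715…
Total = €5,023,452.00 + €615,372.8700 + €106,602.5715… = €5,745,427.44

€5,745,427.44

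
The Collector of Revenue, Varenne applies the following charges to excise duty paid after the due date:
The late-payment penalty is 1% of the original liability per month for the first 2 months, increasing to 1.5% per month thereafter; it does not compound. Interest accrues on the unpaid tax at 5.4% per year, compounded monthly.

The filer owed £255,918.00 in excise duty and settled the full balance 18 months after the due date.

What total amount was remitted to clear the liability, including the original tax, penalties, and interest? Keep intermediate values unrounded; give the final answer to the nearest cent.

Penalty, months 1–2: 2 × 1% × £255,918.00 = £5,118.36
Penalty, months 3–18: 16 × 1.5% × £255,918.00 = £61,420.32
Interest (5.4%/yr ÷ 12 = 0.45%/month): £255,918.00 × ((1 + 0.0045)^18 − 1) = £21,541.6107…
Total = £255,918.00 + £66,538.6800 + £21,541.6107… = £343,998.29

£343,998.29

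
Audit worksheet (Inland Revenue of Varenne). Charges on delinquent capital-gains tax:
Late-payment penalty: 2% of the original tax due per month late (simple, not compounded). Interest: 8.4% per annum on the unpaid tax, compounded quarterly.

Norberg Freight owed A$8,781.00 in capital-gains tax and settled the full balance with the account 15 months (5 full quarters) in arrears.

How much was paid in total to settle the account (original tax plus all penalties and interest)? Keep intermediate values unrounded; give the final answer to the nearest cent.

A$12,376.85

Late-payment penalty: 15 × 2% × A$8,781.00 = A$2,634.30
Interest (8.4%/yr ÷ 4 = 2.1%/quarter): A$8,781.00 × ((1 + 0.021)^5 − 1) = A$961.5510…
Total = A$8,781.00 + A$2,634.3000 + A$961.5510… = A$12,376.85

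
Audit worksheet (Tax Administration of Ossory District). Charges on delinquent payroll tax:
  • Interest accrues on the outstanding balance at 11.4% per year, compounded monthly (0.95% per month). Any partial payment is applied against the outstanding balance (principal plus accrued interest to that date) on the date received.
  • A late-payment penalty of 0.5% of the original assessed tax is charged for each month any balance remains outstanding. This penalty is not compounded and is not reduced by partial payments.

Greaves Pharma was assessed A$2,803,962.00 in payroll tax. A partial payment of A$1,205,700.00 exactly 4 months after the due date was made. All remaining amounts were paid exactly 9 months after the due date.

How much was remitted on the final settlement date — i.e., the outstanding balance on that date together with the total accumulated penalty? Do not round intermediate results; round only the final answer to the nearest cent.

Balance at month 4: A$2,803,962.0000 × (1 + 0.0095)^4 = A$2,912,040.5404…
After A$1,205,700.00 payment: A$2,912,040.5404… − A$1,205,700.00 = A$1,706,340.5404…
Balance at month 9: A$1,706,340.5404… × (1 + 0.0095)^5 = A$1,788,946.3878…
Penalty: 9 × 0.5% × A$2,803,962.00 = A$126,178.29
Final settlement = outstanding balance + penalty = A$1,788,946.3878… + A$126,178.29 = A$1,915,124.68

A$1,915,124.68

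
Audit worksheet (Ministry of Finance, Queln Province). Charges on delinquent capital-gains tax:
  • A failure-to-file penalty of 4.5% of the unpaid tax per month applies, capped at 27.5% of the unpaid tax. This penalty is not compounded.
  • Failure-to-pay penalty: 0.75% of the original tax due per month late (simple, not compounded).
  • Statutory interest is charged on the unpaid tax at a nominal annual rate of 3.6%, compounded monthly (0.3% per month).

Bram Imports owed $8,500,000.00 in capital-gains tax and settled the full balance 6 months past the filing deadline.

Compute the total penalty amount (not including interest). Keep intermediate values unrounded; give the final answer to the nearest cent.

$2,677,500.00

Failure-to-file: 6 × 4.5% × $8,500,000.00 = $2,295,000.00 (under the 27.5% cap)
Failure-to-pay penalty: 6 × 0.75% × $8,500,000.00 = $382,500.00
Total penalty = $2,295,000.00 + $382,500.00 = $2,677,500.00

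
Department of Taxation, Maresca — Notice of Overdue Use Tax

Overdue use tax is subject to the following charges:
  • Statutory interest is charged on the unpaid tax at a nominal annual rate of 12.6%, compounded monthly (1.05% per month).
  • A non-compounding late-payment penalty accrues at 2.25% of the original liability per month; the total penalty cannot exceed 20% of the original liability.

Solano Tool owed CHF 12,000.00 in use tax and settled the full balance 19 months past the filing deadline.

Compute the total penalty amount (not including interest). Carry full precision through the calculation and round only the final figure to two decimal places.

Penalty (uncapped): 19 × 2.25% × CHF 12,000.00 = CHF 5,130.00; cap = 20% × CHF 12,000.00 = CHF 2,400.00 → penalty = CHF 2,400.00

CHF 2,400.00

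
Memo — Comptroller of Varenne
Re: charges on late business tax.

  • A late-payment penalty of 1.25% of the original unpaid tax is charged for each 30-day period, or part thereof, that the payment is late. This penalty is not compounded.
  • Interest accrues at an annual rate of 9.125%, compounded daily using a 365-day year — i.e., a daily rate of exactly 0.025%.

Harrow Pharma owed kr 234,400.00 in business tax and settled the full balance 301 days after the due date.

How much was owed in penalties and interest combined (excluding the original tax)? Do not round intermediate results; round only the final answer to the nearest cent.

kr 50,546.84

Penalty periods: ⌈301/30⌉ = 11; penalty = 11 × 1.25% × kr 234,400.00 = kr 32,230.00
Interest: kr 234,400.00 × ((1 + 0.00025)^301 − 1) = kr 234,400.00 × 0.07814352… = kr 18,316.8401…
Penalties + interest = kr 32,230.0000 + kr 18,316.8401… = kr 50,546.84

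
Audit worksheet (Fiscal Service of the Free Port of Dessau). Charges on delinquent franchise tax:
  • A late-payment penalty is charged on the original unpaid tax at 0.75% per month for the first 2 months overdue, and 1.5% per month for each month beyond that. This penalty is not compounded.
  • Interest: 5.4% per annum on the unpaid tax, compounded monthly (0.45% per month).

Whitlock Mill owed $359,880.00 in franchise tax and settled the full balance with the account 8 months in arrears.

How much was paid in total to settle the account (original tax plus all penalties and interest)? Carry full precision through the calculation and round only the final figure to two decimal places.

$410,828.98

Penalty, months 1–2: 2 × 0.75% × $359,880.00 = $5,398.20
Penalty, months 3–8: 6 × 1.5% × $359,880.00 = $32,389.20
Interest: $359,880.00 × ((1 + 0.0045)^8 − 1) = $359,880.00 × 0.0365721… = $13,161.5788…
Total = $359,880.00 + $37,787.4000 + $13,161.5788… = $410,828.98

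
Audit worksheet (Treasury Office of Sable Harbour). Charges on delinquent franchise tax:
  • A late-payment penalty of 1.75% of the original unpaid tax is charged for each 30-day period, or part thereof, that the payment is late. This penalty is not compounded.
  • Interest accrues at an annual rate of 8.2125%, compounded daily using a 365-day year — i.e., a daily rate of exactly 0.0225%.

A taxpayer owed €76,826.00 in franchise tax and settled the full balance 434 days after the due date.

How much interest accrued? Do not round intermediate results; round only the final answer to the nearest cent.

Interest: €76,826.00 × ((1 + 0.000225)^434 − 1) = €76,826.00 × 0.10256471… = €7,879.6360…

€7,879.64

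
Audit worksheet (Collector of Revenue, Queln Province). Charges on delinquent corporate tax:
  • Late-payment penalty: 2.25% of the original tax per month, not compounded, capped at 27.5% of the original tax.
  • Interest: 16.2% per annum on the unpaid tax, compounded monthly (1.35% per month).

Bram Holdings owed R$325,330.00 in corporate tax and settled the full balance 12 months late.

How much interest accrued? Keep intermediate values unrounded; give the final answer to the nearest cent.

R$56,798.25

Interest: R$325,330.00 × ((1 + 0.0135)^12 − 1) = R$325,330.00 × 0.1745866… = R$56,798.2536…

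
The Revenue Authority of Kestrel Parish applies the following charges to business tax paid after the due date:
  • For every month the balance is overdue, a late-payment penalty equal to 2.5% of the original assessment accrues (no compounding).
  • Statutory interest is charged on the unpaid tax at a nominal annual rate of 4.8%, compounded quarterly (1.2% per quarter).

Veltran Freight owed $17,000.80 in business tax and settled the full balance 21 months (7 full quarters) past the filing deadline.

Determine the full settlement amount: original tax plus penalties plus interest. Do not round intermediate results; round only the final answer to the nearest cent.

$27,406.74

Late-payment penalty = 2.5% × $17,000.80 × 21 mo = $8,925.42
Interest: $17,000.80 × ((1 + 0.012)^7 − 1) = $17,000.80 × 0.0870852… = $1,480.5183…
Total = $17,000.80 + $8,925.4200 + $1,480.5183… = $27,406.74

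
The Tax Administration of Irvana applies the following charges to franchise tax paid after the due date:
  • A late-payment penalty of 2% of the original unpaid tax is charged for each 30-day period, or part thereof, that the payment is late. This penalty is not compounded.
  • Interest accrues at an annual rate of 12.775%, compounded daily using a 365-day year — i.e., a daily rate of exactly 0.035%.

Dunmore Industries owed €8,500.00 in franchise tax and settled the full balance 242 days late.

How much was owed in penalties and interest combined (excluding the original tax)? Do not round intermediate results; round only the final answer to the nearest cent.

Penalty periods: ⌈242/30⌉ = 9; penalty = 9 × 2% × €8,500.00 = €1,530.00
Interest: €8,500.00 × ((1 + 0.00035)^242 − 1) = €8,500.00 × 0.08837437… = €751.1822…
Penalties + interest = €1,530.0000 + €751.1822… = €2,281.18

€2,281.18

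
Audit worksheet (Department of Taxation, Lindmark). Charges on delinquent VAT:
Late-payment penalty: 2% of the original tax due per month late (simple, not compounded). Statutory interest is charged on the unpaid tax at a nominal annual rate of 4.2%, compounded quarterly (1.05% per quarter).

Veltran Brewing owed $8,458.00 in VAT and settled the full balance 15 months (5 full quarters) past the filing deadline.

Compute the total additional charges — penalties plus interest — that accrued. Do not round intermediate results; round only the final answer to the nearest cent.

Late-payment penalty = 2% × $8,458.00 × 15 mo = $2,537.40
Interest: $8,458.00 × ((1 + 0.0105)^5 − 1) = $8,458.00 × 0.0536141… = $453.4684…
Penalties + interest = $2,537.4000 + $453.4684… = $2,990.87

$2,990.87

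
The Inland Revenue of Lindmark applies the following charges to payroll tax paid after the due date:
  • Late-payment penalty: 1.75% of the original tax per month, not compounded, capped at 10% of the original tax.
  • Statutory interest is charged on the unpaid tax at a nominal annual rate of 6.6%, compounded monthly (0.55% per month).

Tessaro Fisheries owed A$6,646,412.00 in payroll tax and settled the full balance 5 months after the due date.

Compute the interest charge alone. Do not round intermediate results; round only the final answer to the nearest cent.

A$184,797.96

Interest: A$6,646,412.00 × ((1 + 0.0055)^5 − 1) = A$6,646,412.00 × 0.0278042… = A$184,797.9580…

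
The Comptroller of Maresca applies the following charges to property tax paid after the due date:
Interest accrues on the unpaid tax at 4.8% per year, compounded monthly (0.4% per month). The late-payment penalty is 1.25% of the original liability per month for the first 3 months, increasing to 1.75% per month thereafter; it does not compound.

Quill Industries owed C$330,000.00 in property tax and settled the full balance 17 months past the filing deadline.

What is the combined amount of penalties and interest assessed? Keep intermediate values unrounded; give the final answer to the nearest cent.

Penalty, months 1–3: 3 × 1.25% × C$330,000.00 = C$12,375.00
Penalty, months 4–17: 14 × 1.75% × C$330,000.00 = C$80,850.00
Interest: C$330,000.00 × ((1 + 0.004)^17 − 1) = C$330,000.00 × 0.0702201… = C$23,172.6448…
Penalties + interest = C$93,225.0000 + C$23,172.6448… = C$116,397.64

C$116,397.64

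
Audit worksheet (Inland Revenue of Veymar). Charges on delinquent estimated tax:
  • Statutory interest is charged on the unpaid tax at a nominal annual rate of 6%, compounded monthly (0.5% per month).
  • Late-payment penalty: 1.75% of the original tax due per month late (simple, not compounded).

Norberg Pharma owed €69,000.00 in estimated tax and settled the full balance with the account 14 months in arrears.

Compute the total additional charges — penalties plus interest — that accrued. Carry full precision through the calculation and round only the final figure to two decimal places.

Late-payment penalty = 1.75% × €69,000.00 × 14 mo = €16,905.00
Interest: €69,000.00 × ((1 + 0.005)^14 − 1) = €69,000.00 × 0.0723211… = €4,990.1581…
Penalties + interest = €16,905.0000 + €4,990.1581… = €21,895.16

€21,895.16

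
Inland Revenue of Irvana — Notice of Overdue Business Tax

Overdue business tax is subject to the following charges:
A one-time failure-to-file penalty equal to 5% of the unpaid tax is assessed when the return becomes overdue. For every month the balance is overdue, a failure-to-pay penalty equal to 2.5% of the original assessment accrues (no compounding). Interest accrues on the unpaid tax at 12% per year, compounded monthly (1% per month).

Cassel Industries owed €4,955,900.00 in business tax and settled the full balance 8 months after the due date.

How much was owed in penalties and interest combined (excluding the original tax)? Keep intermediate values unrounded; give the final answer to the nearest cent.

Failure-to-file penalty: 5% × €4,955,900.00 = €247,795.00
Failure-to-pay penalty = 2.5% × €4,955,900.00 × 8 mo = €991,180.00
Interest: €4,955,900.00 × ((1 + 0.01)^8 − 1) = €4,955,900.00 × 0.0828567… = €410,629.5474…
Penalties + interest = €1,238,975.0000 + €410,629.5474… = €1,649,604.55

€1,649,604.55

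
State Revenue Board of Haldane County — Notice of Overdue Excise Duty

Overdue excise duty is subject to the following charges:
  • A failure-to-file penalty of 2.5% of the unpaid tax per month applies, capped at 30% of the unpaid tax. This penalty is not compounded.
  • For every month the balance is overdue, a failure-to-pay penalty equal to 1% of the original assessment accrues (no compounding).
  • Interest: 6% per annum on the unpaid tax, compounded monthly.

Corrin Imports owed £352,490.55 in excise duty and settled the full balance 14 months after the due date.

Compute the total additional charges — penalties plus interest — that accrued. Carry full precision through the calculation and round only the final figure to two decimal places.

Failure-to-file: 14 × 2.5% × £352,490.55 = £123,371.69…, capped at 30% × £352,490.55 = £105,747.17…
Failure-to-pay penalty: 14 × 1% × £352,490.55 = £49,348.68…
Interest (6%/yr ÷ 12 = 0.5%/month): £352,490.55 × ((1 + 0.005)^14 − 1) = £25,492.5156…
Penalties + interest = £155,095.8420 + £25,492.5156… = £180,588.36

£180,588.36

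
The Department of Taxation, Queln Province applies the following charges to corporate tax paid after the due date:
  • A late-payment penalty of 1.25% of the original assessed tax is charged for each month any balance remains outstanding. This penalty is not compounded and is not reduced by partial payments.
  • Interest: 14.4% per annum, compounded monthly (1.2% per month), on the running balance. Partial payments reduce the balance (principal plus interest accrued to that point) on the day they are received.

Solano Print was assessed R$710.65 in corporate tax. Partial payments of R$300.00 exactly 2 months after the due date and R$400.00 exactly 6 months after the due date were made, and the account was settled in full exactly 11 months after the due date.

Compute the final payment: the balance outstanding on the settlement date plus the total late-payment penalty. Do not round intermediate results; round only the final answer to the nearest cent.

Balance at month 2: R$710.6500 × (1 + 0.012)^2 = R$727.8079…
After R$300.00 payment: R$727.8079… − R$300.00 = R$427.8079…
Balance at month 6: R$427.8079… × (1 + 0.012)^4 = R$448.7153…
After R$400.00 payment: R$448.7153… − R$400.00 = R$48.7153…
Balance at month 11: R$48.7153… × (1 + 0.012)^5 = R$51.7092…
Penalty: 11 × 1.25% × R$710.65 = R$97.71…
Final settlement = outstanding balance + penalty = R$51.7092… + R$97.71… = R$149.42

R$149.42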